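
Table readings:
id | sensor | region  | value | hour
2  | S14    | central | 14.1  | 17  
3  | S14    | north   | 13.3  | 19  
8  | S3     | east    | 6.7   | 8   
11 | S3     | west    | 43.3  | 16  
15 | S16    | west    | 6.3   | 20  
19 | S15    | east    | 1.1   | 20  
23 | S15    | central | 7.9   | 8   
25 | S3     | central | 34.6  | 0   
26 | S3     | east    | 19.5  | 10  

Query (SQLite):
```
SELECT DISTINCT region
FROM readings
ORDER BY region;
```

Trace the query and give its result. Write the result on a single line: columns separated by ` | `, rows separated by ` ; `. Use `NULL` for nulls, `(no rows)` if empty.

Collect distinct region values from readings.

central ; east ; north ; west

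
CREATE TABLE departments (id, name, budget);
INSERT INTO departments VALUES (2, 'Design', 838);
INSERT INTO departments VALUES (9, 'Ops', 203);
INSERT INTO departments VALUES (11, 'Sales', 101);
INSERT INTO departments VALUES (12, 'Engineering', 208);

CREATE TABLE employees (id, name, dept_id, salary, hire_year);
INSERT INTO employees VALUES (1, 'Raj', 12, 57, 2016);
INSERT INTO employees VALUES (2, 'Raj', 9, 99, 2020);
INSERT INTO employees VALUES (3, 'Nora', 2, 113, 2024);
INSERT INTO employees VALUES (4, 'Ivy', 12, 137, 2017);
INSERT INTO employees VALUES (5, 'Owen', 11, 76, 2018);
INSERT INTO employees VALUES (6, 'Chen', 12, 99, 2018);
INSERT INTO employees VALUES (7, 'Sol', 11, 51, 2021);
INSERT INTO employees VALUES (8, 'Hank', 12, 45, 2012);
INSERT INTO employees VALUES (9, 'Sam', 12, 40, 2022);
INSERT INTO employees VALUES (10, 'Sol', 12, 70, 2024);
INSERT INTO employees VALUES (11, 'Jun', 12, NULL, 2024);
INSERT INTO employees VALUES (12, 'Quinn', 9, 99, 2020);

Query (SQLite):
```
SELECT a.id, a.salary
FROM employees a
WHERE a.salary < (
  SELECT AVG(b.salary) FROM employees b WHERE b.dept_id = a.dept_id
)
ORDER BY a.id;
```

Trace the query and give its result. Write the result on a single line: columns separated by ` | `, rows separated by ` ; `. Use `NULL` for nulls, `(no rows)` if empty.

For each employees row a, compute AVG(salary) over rows sharing a.dept_id.
Keep row a if a.salary < that per-group AVG.
  dept_id=2: AVG(salary) = 113.0
  dept_id=9: AVG(salary) = 99.0
  dept_id=11: AVG(salary) = 63.5
  dept_id=12: AVG(salary) = 74.666667

1 | 57 ; 7 | 51 ; 8 | 45 ; 9 | 40 ; 10 | 70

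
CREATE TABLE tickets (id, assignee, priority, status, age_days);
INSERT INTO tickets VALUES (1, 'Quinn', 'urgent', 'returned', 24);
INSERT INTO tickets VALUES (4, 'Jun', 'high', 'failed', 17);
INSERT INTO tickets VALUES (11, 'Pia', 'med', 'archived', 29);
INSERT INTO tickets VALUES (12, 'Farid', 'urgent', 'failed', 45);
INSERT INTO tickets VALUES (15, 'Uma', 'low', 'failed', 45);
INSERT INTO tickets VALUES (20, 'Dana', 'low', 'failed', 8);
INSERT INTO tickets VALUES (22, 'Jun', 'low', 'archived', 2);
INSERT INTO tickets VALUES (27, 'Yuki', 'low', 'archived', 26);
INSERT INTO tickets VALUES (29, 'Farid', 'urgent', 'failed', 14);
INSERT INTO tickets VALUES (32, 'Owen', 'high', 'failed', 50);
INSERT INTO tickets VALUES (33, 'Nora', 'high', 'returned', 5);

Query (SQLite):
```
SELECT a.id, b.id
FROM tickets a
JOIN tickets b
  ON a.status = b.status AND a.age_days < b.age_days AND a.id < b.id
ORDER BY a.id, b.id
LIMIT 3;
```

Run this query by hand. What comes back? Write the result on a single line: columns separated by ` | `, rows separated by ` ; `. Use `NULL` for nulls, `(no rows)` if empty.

4 | 12 ; 4 | 15 ; 4 | 32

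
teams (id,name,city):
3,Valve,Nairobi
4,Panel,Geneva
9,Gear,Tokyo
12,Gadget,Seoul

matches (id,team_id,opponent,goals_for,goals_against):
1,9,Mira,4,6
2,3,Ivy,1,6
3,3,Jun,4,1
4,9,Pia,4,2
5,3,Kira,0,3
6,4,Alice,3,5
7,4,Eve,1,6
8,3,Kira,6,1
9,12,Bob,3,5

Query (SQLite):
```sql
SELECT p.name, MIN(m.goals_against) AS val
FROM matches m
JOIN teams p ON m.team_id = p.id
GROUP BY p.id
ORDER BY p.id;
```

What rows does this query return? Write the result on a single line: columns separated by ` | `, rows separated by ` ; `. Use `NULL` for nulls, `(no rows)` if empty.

Join each matches row to its teams via team_id.
Group joined rows by teams.id; compute MIN(m.goals_against) per group.
  3: ids {2, 3, 5, 8} → MIN(m.goals_against)=1
  4: ids {6, 7} → MIN(m.goals_against)=5
  9: ids {1, 4} → MIN(m.goals_against)=2
  12: ids {9} → MIN(m.goals_against)=5

Valve | 1 ; Panel | 5 ; Gear | 2 ; Gadget | 5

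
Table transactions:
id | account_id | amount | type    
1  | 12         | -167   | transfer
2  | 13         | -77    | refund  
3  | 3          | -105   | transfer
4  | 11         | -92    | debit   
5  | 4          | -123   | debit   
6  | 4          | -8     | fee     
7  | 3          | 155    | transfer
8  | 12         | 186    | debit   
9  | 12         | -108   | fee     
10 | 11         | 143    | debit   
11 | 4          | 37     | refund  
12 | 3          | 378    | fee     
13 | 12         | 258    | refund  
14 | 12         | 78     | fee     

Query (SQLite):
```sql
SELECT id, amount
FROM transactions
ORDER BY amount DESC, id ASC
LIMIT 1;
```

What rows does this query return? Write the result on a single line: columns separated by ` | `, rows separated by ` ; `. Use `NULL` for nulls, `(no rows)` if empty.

12 | 378

Sort by amount desc, tiebreak id asc: (378, id=12), (258, id=13), (186, id=8), (155, id=7) …. Take first 1.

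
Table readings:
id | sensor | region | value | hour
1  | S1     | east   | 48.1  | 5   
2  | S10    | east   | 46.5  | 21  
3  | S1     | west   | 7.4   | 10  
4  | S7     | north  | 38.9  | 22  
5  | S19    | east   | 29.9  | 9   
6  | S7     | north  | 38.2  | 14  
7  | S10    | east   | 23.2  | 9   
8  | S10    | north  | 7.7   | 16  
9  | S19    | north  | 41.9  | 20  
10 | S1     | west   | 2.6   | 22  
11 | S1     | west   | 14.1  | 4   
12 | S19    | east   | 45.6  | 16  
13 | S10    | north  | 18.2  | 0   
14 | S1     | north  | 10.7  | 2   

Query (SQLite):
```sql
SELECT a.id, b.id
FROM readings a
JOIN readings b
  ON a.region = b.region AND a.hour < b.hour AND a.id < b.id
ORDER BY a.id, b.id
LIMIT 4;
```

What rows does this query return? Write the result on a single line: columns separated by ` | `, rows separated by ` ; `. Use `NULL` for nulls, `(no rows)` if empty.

1 | 2 ; 1 | 5 ; 1 | 7 ; 1 | 12

Pairs (a,b) with same region, a.hour < b.hour, a.id < b.id.
region groups: east:{1,2,5,7,12} north:{4,6,8,9,13,14} west:{3,10,11}
Ordered by (a.id, b.id); first 4.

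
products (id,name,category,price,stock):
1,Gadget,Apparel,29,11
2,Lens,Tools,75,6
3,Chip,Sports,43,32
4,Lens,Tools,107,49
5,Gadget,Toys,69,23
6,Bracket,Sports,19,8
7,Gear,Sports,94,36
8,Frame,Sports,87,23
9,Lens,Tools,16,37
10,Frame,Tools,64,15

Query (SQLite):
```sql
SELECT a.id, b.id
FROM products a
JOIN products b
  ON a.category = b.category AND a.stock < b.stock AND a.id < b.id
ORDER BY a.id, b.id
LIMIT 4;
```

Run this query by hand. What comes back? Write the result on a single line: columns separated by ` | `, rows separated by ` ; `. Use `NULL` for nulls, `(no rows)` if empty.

2 | 4 ; 2 | 9 ; 2 | 10 ; 3 | 7

Pairs (a,b) with same category, a.stock < b.stock, a.id < b.id.
category groups: Apparel:{1} Sports:{3,6,7,8} Tools:{2,4,9,10} Toys:{5}
Ordered by (a.id, b.id); first 4.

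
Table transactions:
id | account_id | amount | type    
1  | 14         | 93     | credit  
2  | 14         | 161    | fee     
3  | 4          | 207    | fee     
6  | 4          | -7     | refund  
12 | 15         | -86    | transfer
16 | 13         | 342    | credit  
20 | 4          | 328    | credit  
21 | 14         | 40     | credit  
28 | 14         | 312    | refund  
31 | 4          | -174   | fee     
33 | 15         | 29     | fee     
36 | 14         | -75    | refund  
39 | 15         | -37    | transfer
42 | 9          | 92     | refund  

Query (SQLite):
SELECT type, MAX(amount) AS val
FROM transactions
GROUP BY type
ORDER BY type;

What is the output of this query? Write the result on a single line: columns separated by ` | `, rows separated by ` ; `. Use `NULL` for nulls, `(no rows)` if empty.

credit | 342 ; fee | 207 ; refund | 312 ; transfer | -37

Partition transactions by type; compute MAX(amount) within each group.
  credit: ids {1, 16, 20, 21} → MAX(amount)=342
  fee: ids {2, 3, 31, 33} → MAX(amount)=207
  refund: ids {6, 28, 36, 42} → MAX(amount)=312
  transfer: ids {12, 39} → MAX(amount)=-37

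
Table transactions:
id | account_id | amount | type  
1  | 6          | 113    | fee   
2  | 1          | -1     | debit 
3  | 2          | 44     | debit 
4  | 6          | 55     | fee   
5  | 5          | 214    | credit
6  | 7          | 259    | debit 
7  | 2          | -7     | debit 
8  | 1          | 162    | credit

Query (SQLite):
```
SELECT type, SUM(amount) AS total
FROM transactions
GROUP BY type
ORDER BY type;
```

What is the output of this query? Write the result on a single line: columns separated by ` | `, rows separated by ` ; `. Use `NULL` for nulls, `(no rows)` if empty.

credit | 376 ; debit | 295 ; fee | 168

Partition transactions by type; compute SUM(amount) within each group.
  credit: ids {5, 8} → SUM(amount)=376
  debit: ids {2, 3, 6, 7} → SUM(amount)=295
  fee: ids {1, 4} → SUM(amount)=168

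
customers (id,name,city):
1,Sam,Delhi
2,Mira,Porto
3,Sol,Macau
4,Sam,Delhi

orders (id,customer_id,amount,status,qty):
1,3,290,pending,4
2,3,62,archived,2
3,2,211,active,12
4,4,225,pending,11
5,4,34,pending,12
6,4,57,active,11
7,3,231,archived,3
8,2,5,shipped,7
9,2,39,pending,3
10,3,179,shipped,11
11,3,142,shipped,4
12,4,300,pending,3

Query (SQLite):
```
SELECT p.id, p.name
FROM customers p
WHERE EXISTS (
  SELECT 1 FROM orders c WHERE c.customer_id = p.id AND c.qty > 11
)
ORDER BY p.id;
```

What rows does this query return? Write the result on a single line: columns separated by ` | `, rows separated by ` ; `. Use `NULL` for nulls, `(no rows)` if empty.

2 | Mira ; 4 | Sam

For each customers row, check whether any orders with matching customer_id has qty > 11.
Keep rows where that is true.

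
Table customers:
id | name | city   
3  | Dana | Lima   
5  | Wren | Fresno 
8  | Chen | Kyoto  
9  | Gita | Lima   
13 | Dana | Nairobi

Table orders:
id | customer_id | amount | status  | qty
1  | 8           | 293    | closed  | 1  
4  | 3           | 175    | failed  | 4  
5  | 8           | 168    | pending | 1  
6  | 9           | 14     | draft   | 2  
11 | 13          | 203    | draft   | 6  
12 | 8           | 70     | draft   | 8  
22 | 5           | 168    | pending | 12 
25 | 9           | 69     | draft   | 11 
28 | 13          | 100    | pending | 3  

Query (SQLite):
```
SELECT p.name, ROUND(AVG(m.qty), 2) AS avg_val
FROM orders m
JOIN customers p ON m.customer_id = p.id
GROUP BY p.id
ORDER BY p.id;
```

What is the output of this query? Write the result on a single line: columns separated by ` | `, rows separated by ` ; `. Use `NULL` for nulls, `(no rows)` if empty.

Join each orders row to its customers via customer_id.
Group joined rows by customers.id; compute ROUND(AVG(m.qty), 2) per group.
  3: ids {4} → ROUND(AVG(m.qty), 2)=4
  5: ids {22} → ROUND(AVG(m.qty), 2)=12
  8: ids {1, 5, 12} → ROUND(AVG(m.qty), 2)=3.33
  9: ids {6, 25} → ROUND(AVG(m.qty), 2)=6.5
  13: ids {11, 28} → ROUND(AVG(m.qty), 2)=4.5

Dana | 4 ; Wren | 12 ; Chen | 3.33 ; Gita | 6.5 ; Dana | 4.5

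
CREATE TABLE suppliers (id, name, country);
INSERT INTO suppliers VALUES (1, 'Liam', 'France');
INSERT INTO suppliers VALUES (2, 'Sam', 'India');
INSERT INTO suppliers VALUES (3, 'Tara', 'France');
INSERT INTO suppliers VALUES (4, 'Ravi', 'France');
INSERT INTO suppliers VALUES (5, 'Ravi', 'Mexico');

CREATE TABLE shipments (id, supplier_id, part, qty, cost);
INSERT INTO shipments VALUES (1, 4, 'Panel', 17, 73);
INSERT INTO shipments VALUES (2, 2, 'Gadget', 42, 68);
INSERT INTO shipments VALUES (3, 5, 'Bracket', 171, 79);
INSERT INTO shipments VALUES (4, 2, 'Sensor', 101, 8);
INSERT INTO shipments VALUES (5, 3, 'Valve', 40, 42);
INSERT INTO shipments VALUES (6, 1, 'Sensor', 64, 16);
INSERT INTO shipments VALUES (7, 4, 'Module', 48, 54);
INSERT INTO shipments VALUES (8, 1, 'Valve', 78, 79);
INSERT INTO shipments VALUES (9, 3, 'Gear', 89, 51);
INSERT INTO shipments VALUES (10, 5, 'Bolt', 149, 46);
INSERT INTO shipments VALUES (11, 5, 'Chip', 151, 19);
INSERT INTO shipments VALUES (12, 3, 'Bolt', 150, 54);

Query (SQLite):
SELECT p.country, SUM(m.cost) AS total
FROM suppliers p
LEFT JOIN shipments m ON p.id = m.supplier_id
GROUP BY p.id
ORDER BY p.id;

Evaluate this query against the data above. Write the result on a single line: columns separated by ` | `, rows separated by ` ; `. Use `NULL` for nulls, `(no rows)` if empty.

France | 95 ; India | 76 ; France | 147 ; France | 127 ; Mexico | 144

LEFT JOIN keeps every suppliers row; unmatched ones get NULL for shipments columns.
Group by suppliers.id and compute SUM(m.cost). SUM over an all-NULL group is NULL.
  1: ids {6, 8} → SUM(m.cost)=95
  2: ids {2, 4} → SUM(m.cost)=76
  3: ids {5, 9, 12} → SUM(m.cost)=147
  4: ids {1, 7} → SUM(m.cost)=127
  5: ids {3, 10, 11} → SUM(m.cost)=144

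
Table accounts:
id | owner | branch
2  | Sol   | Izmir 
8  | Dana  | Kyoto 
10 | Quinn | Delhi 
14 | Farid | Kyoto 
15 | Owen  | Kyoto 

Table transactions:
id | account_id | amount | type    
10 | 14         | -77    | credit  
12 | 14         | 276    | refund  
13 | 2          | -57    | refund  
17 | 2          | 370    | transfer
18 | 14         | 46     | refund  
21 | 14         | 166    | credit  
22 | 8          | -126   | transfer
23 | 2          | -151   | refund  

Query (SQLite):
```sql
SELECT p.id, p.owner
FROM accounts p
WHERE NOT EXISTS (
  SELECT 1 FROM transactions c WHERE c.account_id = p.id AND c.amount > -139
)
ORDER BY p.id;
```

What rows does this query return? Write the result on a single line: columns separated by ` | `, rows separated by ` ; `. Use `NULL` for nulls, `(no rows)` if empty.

10 | Quinn ; 15 | Owen

For each accounts row, check whether any transactions with matching account_id has amount > -139.
Keep rows where that is false.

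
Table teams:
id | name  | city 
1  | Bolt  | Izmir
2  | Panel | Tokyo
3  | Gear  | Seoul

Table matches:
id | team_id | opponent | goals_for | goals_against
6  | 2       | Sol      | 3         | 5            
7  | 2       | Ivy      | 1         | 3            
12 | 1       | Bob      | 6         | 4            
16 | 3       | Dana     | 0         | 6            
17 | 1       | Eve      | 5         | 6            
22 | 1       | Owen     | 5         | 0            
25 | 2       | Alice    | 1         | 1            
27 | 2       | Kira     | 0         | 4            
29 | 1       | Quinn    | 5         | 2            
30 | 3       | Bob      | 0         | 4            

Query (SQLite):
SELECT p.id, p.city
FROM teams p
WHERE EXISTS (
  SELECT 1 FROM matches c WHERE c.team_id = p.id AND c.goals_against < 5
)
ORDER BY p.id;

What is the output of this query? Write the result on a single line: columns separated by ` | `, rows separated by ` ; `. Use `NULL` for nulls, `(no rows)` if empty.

1 | Izmir ; 2 | Tokyo ; 3 | Seoul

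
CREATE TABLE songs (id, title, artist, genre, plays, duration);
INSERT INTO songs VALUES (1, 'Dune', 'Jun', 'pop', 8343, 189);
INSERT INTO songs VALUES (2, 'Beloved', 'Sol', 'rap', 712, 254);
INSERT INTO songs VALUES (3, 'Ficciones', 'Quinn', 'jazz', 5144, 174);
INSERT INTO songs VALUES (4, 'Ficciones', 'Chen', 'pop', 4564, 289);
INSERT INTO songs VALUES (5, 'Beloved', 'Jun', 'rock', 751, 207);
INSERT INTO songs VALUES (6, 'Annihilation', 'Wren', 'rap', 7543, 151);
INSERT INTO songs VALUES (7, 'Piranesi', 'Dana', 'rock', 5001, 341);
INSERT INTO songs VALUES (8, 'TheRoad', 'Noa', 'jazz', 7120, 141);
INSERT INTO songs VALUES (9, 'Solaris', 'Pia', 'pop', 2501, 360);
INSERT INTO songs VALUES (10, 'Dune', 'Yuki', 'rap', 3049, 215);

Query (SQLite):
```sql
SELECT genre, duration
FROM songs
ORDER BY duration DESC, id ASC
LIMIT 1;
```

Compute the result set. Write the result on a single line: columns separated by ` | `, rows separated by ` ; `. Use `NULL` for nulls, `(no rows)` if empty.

Sort by duration desc, tiebreak id asc: (360, id=9), (341, id=7), (289, id=4), (254, id=2) …. Take first 1.

pop | 360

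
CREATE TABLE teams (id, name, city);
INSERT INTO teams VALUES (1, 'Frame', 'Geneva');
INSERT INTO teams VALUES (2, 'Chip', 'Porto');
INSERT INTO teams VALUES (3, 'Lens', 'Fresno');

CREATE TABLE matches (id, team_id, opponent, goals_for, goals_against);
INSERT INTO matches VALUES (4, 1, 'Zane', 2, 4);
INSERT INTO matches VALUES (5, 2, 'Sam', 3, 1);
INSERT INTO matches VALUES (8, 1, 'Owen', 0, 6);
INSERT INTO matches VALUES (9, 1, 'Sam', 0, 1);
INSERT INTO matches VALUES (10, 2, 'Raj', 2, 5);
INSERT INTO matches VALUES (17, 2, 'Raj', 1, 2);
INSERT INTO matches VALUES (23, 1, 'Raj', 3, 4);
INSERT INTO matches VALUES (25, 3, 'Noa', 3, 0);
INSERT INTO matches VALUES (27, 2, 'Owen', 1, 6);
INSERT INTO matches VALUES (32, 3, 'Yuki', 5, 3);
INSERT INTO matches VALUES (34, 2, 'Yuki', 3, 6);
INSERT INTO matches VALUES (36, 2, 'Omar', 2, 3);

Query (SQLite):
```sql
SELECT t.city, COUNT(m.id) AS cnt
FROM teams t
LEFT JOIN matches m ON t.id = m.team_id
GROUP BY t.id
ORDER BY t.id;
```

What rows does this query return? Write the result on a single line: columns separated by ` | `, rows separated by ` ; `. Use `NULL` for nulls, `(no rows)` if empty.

LEFT JOIN keeps every teams row; unmatched ones get NULL for matches columns.
Group by teams.id and compute COUNT(m.id). COUNT(col) of an all-NULL group is 0.
  1: ids {4, 8, 9, 23} → COUNT(m.id)=4
  2: ids {5, 10, 17, 27, 34, 36} → COUNT(m.id)=6
  3: ids {25, 32} → COUNT(m.id)=2

Geneva | 4 ; Porto | 6 ; Fresno | 2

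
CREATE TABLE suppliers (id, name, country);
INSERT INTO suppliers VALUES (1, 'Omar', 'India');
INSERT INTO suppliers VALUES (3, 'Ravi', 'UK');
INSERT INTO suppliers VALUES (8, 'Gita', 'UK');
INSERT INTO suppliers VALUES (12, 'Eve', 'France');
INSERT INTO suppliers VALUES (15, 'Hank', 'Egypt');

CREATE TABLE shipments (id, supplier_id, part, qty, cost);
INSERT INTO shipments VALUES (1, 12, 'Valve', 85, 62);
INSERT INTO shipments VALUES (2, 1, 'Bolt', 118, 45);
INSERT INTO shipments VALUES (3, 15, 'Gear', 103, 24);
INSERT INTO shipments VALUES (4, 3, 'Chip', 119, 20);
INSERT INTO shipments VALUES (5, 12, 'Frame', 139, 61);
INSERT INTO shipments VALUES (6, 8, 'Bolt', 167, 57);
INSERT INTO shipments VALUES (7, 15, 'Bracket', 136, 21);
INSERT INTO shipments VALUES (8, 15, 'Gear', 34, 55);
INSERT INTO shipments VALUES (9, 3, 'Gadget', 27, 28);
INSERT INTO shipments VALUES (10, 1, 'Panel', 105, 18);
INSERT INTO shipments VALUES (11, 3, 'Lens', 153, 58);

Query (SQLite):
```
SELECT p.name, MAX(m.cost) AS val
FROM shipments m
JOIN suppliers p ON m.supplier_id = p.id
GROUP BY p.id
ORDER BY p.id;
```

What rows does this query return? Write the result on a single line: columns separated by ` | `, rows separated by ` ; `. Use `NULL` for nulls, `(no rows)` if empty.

Omar | 45 ; Ravi | 58 ; Gita | 57 ; Eve | 62 ; Hank | 55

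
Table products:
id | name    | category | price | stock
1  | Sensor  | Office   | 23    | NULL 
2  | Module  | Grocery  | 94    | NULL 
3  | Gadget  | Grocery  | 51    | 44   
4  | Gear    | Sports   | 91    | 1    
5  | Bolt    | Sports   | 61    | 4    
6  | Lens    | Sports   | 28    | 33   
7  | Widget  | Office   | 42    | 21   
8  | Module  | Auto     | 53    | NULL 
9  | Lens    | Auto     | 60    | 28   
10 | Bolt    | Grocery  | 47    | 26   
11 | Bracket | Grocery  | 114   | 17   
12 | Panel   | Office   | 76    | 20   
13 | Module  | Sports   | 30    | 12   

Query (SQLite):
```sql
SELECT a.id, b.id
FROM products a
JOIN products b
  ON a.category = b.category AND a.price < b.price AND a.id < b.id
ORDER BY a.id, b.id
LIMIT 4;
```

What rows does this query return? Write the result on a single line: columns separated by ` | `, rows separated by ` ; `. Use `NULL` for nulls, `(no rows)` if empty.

1 | 7 ; 1 | 12 ; 2 | 11 ; 3 | 11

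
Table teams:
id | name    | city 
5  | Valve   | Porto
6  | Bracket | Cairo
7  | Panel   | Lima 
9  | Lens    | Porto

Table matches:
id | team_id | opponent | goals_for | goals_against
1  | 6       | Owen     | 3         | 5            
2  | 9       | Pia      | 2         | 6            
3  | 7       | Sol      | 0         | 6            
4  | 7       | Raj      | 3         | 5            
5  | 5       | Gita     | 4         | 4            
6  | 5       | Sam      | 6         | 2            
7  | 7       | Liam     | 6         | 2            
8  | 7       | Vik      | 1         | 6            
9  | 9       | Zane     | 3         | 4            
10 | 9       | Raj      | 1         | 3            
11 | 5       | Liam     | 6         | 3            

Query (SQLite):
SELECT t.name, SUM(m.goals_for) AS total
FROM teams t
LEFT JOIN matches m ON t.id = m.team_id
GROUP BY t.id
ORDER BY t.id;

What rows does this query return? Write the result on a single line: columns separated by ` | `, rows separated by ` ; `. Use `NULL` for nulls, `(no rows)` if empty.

Valve | 16 ; Bracket | 3 ; Panel | 10 ; Lens | 6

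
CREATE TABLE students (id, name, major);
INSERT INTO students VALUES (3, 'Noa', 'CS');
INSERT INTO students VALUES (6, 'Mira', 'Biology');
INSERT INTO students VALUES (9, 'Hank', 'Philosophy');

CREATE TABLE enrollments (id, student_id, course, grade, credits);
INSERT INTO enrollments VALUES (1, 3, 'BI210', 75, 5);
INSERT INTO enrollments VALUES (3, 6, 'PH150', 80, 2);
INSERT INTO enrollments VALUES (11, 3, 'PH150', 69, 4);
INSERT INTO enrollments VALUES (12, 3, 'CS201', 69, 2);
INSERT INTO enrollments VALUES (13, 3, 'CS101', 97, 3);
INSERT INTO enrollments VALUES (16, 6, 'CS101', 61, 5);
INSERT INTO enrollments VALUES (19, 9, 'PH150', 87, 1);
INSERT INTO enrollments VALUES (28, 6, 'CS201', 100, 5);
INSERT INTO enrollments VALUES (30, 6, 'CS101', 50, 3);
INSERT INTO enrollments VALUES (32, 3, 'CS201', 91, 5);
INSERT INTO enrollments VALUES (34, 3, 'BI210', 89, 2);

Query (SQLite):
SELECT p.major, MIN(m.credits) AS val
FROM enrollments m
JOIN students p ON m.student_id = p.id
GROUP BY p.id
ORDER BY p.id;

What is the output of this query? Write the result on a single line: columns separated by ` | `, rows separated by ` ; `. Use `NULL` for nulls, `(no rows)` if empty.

Join each enrollments row to its students via student_id.
Group joined rows by students.id; compute MIN(m.credits) per group.
  3: ids {1, 11, 12, 13, 32, 34} → MIN(m.credits)=2
  6: ids {3, 16, 28, 30} → MIN(m.credits)=2
  9: ids {19} → MIN(m.credits)=1

CS | 2 ; Biology | 2 ; Philosophy | 1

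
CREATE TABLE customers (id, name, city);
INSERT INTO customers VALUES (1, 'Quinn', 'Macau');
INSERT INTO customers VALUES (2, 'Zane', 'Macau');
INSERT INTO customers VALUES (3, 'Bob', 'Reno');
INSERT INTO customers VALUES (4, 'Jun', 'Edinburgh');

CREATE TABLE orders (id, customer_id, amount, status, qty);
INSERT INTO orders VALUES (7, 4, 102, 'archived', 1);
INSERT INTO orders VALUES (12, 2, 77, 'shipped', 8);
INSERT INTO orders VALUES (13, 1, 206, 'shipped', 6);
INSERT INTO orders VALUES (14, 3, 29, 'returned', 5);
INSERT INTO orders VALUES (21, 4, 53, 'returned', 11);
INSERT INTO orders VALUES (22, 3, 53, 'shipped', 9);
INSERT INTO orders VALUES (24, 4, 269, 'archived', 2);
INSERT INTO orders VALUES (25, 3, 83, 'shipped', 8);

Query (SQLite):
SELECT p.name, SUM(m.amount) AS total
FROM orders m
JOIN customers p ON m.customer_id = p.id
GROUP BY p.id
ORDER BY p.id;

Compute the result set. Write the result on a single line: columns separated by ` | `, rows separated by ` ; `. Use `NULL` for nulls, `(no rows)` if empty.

Quinn | 206 ; Zane | 77 ; Bob | 165 ; Jun | 424

Join each orders row to its customers via customer_id.
Group joined rows by customers.id; compute SUM(m.amount) per group.
  1: ids {13} → SUM(m.amount)=206
  2: ids {12} → SUM(m.amount)=77
  3: ids {14, 22, 25} → SUM(m.amount)=165
  4: ids {7, 21, 24} → SUM(m.amount)=424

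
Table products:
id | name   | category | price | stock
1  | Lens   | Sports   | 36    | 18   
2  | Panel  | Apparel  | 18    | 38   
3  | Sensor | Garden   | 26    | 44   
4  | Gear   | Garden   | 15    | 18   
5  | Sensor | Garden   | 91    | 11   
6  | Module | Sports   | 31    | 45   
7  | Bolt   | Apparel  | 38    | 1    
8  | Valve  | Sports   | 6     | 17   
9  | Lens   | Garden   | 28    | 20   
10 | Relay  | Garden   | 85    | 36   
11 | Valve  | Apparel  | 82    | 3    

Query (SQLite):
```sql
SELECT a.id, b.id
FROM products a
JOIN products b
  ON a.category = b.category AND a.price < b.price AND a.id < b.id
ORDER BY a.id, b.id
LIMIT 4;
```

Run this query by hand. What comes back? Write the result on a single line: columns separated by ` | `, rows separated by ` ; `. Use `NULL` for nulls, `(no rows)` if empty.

Pairs (a,b) with same category, a.price < b.price, a.id < b.id.
category groups: Apparel:{2,7,11} Garden:{3,4,5,9,10} Sports:{1,6,8}
Ordered by (a.id, b.id); first 4.

2 | 7 ; 2 | 11 ; 3 | 5 ; 3 | 9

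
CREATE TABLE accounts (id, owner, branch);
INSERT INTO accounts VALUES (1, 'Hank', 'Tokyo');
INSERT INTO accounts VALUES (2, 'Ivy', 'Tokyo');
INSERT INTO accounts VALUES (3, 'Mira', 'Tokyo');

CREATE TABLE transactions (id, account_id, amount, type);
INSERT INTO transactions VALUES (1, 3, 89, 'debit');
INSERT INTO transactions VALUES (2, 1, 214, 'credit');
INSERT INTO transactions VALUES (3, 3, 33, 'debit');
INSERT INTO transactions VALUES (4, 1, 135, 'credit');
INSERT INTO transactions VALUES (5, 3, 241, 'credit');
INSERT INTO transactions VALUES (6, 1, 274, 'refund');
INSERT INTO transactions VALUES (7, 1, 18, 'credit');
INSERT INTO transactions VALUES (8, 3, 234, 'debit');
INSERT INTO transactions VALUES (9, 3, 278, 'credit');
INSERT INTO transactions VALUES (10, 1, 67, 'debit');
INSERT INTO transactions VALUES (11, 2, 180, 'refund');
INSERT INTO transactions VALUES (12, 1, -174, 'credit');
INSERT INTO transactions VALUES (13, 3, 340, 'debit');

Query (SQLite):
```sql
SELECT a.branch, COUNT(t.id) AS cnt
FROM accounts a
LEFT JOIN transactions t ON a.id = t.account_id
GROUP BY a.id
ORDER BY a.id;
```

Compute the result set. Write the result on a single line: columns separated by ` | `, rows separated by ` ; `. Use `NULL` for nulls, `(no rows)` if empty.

Tokyo | 6 ; Tokyo | 1 ; Tokyo | 6

LEFT JOIN keeps every accounts row; unmatched ones get NULL for transactions columns.
Group by accounts.id and compute COUNT(t.id). COUNT(col) of an all-NULL group is 0.
  1: ids {2, 4, 6, 7, 10, 12} → COUNT(t.id)=6
  2: ids {11} → COUNT(t.id)=1
  3: ids {1, 3, 5, 8, 9, 13} → COUNT(t.id)=6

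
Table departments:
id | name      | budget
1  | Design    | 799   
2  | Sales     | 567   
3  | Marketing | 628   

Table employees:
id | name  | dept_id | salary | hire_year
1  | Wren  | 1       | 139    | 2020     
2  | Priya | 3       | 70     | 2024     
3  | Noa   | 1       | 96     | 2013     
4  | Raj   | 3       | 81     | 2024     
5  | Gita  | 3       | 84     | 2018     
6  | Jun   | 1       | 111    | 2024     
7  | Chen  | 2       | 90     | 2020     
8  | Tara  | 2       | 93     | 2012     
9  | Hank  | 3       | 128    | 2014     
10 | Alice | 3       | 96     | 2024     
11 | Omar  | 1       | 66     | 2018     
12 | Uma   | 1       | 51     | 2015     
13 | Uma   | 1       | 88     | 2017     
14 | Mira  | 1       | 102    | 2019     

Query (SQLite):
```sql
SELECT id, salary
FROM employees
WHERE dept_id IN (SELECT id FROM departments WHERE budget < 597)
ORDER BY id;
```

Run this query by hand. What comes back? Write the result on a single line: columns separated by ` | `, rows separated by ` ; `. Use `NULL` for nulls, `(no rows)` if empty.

7 | 90 ; 8 | 93

Inner query: departments.id where budget < 597.
Outer: keep employees rows whose dept_id is in that set.
Inner query → {2}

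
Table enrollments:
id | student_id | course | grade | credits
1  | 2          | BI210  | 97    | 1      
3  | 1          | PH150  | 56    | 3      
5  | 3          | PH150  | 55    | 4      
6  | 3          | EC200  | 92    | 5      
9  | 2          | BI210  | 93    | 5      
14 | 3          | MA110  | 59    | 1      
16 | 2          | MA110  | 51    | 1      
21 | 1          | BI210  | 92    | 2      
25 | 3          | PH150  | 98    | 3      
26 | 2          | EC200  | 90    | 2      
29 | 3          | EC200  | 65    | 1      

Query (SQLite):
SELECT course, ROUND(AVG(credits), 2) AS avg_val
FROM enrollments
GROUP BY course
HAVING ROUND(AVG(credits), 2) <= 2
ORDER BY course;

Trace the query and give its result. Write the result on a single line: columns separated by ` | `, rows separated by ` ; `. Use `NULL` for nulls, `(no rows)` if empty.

Partition enrollments by course; compute ROUND(AVG(credits), 2) within each group.
HAVING: keep groups where ROUND(AVG(credits), 2) <= 2.
  BI210: ids {1, 9, 21} → ROUND(AVG(credits), 2)=2.67
  EC200: ids {6, 26, 29} → ROUND(AVG(credits), 2)=2.67
  MA110: ids {14, 16} → ROUND(AVG(credits), 2)=1
  PH150: ids {3, 5, 25} → ROUND(AVG(credits), 2)=3.33

MA110 | 1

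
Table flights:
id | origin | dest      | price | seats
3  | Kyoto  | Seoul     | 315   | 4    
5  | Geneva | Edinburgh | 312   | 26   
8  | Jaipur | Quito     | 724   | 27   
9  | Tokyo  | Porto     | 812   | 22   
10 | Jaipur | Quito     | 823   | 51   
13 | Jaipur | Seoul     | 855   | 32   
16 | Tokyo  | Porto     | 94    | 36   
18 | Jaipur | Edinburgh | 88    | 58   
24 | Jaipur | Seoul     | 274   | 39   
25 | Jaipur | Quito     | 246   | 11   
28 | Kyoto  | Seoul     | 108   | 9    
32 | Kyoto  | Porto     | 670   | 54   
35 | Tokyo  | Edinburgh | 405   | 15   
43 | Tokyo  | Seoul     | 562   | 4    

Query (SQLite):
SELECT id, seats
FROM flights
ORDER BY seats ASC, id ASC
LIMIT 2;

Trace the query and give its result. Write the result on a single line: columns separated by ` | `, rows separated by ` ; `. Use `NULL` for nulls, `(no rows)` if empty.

Sort by seats asc, tiebreak id asc: (4, id=3), (4, id=43), (9, id=28), (11, id=25), (15, id=35) …. Take first 2.

3 | 4 ; 43 | 4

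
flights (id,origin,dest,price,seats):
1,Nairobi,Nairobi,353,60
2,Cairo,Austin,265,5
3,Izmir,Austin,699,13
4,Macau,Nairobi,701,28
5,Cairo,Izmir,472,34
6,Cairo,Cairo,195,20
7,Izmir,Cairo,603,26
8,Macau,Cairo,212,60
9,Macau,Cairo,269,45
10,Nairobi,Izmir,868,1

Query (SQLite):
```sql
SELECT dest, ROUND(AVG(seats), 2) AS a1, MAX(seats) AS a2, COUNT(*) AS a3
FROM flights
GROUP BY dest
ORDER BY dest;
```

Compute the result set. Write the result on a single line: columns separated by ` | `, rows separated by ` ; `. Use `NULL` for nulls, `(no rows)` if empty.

Group flights by dest.
Per group compute: ROUND(AVG(seats), 2), MAX(seats), COUNT(*).
  Austin: ids {2, 3} → ROUND(AVG(seats), 2)=9, MAX(seats)=13, COUNT(*)=2
  Cairo: ids {6, 7, 8, 9} → ROUND(AVG(seats), 2)=37.75, MAX(seats)=60, COUNT(*)=4
  Izmir: ids {5, 10} → ROUND(AVG(seats), 2)=17.5, MAX(seats)=34, COUNT(*)=2
  Nairobi: ids {1, 4} → ROUND(AVG(seats), 2)=44, MAX(seats)=60, COUNT(*)=2

Austin | 9 | 13 | 2 ; Cairo | 37.75 | 60 | 4 ; Izmir | 17.5 | 34 | 2 ; Nairobi | 44 | 60 | 2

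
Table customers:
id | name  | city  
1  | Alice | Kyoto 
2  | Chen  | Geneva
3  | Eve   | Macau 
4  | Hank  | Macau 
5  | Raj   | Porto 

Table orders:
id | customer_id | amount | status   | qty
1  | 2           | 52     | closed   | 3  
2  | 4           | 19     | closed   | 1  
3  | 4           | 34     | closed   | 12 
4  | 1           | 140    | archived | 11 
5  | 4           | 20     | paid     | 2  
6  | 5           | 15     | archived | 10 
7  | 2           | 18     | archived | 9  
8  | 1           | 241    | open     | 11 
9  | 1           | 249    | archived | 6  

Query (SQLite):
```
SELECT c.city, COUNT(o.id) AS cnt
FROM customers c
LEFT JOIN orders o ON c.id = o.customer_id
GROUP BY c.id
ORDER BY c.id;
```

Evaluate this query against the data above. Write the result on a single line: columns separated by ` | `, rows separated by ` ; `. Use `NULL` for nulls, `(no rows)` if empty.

LEFT JOIN keeps every customers row; unmatched ones get NULL for orders columns.
Group by customers.id and compute COUNT(o.id). COUNT(col) of an all-NULL group is 0.
  1: ids {4, 8, 9} → COUNT(o.id)=3
  2: ids {1, 7} → COUNT(o.id)=2
  3: ids {—} → COUNT(o.id)=0
  4: ids {2, 3, 5} → COUNT(o.id)=3
  5: ids {6} → COUNT(o.id)=1

Kyoto | 3 ; Geneva | 2 ; Macau | 0 ; Macau | 3 ; Porto | 1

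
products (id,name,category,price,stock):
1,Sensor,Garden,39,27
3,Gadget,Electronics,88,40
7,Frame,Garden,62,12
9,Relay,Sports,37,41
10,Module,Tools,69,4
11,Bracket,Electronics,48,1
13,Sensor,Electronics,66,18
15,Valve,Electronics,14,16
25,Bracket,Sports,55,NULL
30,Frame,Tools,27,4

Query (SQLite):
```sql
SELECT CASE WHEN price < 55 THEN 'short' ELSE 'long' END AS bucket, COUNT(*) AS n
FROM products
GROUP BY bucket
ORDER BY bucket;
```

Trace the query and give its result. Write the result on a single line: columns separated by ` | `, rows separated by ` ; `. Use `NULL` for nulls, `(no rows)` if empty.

long | 5 ; short | 5

Bucket rows by price < 55 → 'short' else 'long'; count each bucket.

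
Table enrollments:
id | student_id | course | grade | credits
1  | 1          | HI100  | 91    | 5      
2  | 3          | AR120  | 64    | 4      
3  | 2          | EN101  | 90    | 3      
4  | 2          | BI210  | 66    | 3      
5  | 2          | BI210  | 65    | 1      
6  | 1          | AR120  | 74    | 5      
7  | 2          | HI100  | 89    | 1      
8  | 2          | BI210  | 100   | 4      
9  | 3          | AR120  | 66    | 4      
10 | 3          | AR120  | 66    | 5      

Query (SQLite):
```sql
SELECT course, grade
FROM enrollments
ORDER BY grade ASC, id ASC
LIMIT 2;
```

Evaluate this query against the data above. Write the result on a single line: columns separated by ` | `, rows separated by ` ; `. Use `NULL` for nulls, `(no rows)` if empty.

AR120 | 64 ; BI210 | 65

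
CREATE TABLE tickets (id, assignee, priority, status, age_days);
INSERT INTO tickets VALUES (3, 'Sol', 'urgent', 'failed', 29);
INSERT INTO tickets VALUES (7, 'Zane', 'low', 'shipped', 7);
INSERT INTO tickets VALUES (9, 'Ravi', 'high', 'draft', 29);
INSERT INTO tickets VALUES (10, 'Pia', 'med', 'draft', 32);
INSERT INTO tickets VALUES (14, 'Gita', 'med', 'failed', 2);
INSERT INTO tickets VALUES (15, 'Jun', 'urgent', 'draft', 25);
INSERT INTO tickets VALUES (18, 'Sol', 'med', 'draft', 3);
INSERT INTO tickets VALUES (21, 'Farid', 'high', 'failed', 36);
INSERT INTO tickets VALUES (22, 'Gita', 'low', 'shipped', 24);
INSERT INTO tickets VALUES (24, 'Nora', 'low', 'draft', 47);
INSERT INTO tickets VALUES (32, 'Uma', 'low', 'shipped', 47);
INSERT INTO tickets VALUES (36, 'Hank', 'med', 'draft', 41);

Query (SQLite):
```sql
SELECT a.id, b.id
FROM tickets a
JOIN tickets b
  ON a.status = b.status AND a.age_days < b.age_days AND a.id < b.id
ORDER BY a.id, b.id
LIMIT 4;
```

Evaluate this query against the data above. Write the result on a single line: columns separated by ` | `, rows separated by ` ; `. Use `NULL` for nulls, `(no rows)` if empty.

3 | 21 ; 7 | 22 ; 7 | 32 ; 9 | 10

Pairs (a,b) with same status, a.age_days < b.age_days, a.id < b.id.
status groups: draft:{9,10,15,18,24,36} failed:{3,14,21} shipped:{7,22,32}
Ordered by (a.id, b.id); first 4.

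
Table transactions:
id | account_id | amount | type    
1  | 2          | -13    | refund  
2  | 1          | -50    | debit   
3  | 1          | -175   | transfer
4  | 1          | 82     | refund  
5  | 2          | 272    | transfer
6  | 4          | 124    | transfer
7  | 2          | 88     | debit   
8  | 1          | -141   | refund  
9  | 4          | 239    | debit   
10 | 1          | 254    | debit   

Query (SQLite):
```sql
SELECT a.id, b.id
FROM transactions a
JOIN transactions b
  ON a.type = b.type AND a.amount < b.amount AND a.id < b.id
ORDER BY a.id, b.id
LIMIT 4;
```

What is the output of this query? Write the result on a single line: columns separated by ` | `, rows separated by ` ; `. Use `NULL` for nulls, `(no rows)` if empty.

1 | 4 ; 2 | 7 ; 2 | 9 ; 2 | 10

Pairs (a,b) with same type, a.amount < b.amount, a.id < b.id.
type groups: debit:{2,7,9,10} refund:{1,4,8} transfer:{3,5,6}
Ordered by (a.id, b.id); first 4.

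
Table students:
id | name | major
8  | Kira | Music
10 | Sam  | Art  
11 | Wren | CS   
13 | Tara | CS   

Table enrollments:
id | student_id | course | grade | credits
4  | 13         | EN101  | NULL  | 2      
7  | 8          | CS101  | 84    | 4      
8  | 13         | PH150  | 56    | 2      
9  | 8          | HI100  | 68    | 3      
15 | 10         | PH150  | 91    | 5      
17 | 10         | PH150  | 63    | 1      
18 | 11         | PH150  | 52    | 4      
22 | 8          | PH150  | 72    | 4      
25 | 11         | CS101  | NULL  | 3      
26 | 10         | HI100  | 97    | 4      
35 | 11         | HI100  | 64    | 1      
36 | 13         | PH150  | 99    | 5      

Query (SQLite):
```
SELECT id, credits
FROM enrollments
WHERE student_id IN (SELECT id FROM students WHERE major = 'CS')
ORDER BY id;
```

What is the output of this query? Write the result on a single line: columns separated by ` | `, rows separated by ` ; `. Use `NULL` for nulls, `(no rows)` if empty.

Inner query: students.id where major = 'CS'.
Outer: keep enrollments rows whose student_id is in that set.
Inner query → {11, 13}

4 | 2 ; 8 | 2 ; 18 | 4 ; 25 | 3 ; 35 | 1 ; 36 | 5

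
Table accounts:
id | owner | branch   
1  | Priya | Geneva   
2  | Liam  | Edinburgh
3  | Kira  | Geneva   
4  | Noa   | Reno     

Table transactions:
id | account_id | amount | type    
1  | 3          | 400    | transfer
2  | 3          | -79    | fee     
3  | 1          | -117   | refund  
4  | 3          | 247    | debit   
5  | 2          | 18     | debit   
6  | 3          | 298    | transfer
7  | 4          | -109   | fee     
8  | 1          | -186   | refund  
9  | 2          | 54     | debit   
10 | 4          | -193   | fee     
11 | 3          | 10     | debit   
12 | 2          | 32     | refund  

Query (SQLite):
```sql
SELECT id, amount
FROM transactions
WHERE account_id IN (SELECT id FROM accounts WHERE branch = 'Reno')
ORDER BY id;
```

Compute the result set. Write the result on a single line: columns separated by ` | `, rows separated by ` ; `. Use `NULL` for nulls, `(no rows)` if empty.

7 | -109 ; 10 | -193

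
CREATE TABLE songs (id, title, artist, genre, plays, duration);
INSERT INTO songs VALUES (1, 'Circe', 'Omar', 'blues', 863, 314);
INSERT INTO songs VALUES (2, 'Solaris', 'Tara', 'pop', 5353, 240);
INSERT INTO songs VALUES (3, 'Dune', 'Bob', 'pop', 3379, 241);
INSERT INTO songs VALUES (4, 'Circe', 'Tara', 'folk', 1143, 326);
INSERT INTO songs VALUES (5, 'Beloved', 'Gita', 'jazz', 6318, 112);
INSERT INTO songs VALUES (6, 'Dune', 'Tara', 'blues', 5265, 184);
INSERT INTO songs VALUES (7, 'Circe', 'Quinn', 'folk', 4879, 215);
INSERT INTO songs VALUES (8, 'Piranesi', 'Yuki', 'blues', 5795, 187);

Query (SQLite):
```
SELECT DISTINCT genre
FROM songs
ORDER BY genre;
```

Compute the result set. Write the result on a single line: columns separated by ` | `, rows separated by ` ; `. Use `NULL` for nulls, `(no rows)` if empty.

blues ; folk ; jazz ; pop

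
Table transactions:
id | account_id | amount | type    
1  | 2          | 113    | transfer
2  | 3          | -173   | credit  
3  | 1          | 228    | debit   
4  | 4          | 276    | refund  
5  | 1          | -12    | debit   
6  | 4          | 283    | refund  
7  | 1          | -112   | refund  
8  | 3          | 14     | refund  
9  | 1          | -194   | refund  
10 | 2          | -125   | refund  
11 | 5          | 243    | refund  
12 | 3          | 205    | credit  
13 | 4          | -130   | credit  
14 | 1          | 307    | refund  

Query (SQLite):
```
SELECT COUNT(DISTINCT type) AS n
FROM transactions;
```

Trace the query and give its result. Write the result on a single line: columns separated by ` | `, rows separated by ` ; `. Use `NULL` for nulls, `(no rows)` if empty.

Count distinct non-NULL type values.

4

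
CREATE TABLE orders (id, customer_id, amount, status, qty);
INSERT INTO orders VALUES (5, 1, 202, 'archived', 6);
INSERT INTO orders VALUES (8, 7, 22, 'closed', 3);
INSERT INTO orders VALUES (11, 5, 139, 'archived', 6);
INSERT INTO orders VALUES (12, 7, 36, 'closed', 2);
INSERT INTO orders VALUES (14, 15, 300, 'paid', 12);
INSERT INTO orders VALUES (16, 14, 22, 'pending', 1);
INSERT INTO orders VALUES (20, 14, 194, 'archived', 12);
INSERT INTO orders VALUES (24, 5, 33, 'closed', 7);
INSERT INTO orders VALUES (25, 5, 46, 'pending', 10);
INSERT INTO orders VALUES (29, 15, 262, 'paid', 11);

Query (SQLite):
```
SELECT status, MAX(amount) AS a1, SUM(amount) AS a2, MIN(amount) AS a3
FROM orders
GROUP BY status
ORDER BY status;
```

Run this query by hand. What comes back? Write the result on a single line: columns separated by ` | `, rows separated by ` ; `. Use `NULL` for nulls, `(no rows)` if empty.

Group orders by status.
Per group compute: MAX(amount), SUM(amount), MIN(amount).
  archived: ids {5, 11, 20} → MAX(amount)=202, SUM(amount)=535, MIN(amount)=139
  closed: ids {8, 12, 24} → MAX(amount)=36, SUM(amount)=91, MIN(amount)=22
  paid: ids {14, 29} → MAX(amount)=300, SUM(amount)=562, MIN(amount)=262
  pending: ids {16, 25} → MAX(amount)=46, SUM(amount)=68, MIN(amount)=22

archived | 202 | 535 | 139 ; closed | 36 | 91 | 22 ; paid | 300 | 562 | 262 ; pending | 46 | 68 | 22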